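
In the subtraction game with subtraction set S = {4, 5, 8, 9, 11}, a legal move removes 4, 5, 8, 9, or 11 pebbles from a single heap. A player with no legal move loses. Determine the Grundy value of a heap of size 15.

0

G(0) = 0
G(1) = mex{} = 0
G(2) = mex{} = 0
G(3) = mex{} = 0
G(4) = mex{0} = 1
G(5) = mex{0,0} = 1
G(6) = mex{0,0} = 1
G(7) = mex{0,0} = 1
G(8) = mex{1,0,0} = 2
G(9) = mex{1,1,0,0} = 2
G(10) = mex{1,1,0,0} = 2
G(11) = mex{1,1,0,0,0} = 2
G(12) = mex{2,1,1,0,0} = 3
G(13) = mex{2,2,1,1,0} = 3
G(14) = mex{2,2,1,1,0} = 3
G(15) = mex{2,2,1,1,1} = 0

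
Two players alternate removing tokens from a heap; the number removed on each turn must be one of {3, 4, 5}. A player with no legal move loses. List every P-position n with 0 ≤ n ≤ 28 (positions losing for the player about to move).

G(0) = 0
G(1) = mex{} = 0
G(2) = mex{} = 0
G(3) = mex{0} = 1
G(4) = mex{0,0} = 1
G(5) = mex{0,0,0} = 1
G(6) = mex{1,0,0} = 2
G(7) = mex{1,1,0} = 2
G(8) = mex{1,1,1} = 0
G(9) = mex{2,1,1} = 0
G(10) = mex{2,2,1} = 0
G(11) = mex{0,2,2} = 1
G(12) = mex{0,0,2} = 1
G(13) = mex{0,0,0} = 1
G(14) = mex{1,0,0} = 2
G(15) = mex{1,1,0} = 2
G(16) = mex{1,1,1} = 0
G(17) = mex{2,1,1} = 0
G(18) = mex{2,2,1} = 0
G(19) = mex{0,2,2} = 1
G(20) = mex{0,0,2} = 1
G(21) = mex{0,0,0} = 1
G(22) = mex{1,0,0} = 2
G(23) = mex{1,1,0} = 2
G(24) = mex{1,1,1} = 0
G(25) = mex{2,1,1} = 0
G(26) = mex{2,2,1} = 0
G(27) = mex{0,2,2} = 1
G(28) = mex{0,0,2} = 1
P-positions are exactly the n with G(n) = 0.

0, 1, 2, 8, 9, 10, 16, 17, 18, 24, 25, 26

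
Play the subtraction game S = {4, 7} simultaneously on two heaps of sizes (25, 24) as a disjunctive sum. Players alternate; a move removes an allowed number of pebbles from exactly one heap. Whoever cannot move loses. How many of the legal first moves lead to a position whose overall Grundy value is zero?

All heaps use S = {4, 7}:
G(0) = 0
G(1) = mex{} = 0
G(2) = mex{} = 0
G(3) = mex{} = 0
G(4) = mex{0} = 1
G(5) = mex{0} = 1
G(6) = mex{0} = 1
G(7) = mex{0,0} = 1
G(8) = mex{1,0} = 2
G(9) = mex{1,0} = 2
G(10) = mex{1,0} = 2
G(11) = mex{1,1} = 0
G(12) = mex{2,1} = 0
G(13) = mex{2,1} = 0
G(14) = mex{2,1} = 0
G(15) = mex{0,2} = 1
G(16) = mex{0,2} = 1
G(17) = mex{0,2} = 1
G(18) = mex{0,0} = 1
G(19) = mex{1,0} = 2
G(20) = mex{1,0} = 2
G(21) = mex{1,0} = 2
G(22) = mex{1,1} = 0
G(23) = mex{2,1} = 0
G(24) = mex{2,1} = 0
G(25) = mex{2,1} = 0
Heap A: G(25) = 0.
Heap B: G(24) = 0.
Combined Grundy value = 0 ⊕ 0 = 0.
A winning move leaves total XOR = 0, i.e. changes one component's Grundy value g to g ⊕ X where X is the current total.
Heap A: target g' = 0⊕0 = 0, but every legal move changes the Grundy value (mex property), so 0 moves.
Heap B: target g' = 0⊕0 = 0, but every legal move changes the Grundy value (mex property), so 0 moves.

0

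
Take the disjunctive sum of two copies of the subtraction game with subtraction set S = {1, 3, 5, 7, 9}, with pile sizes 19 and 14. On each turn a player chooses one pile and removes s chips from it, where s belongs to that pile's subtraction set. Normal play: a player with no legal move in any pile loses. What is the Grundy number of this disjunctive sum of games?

All piles use S = {1, 3, 5, 7, 9}:
n :  0  1  2  3  4  5  6  7  8  9 10 11 12 13 14 15 16 17 18 19
G :  0  1  0  1  0  1  0  1  0  1  0  1  0  1  0  1  0  1  0  1
Pile A: G(19) = 1.
Pile B: G(14) = 0.
Combined Grundy value = 1 ⊕ 0 = 1.

1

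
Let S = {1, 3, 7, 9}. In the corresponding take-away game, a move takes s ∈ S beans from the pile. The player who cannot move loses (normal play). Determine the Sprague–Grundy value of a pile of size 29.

G(0) = 0
G(1) = mex{0} = 1
G(2) = mex{1} = 0
G(3) = mex{0,0} = 1
G(4) = mex{1,1} = 0
G(5) = mex{0,0} = 1
G(6) = mex{1,1} = 0
G(7) = mex{0,0,0} = 1
G(8) = mex{1,1,1} = 0
G(9) = mex{0,0,0,0} = 1
G(10) = mex{1,1,1,1} = 0
G(11) = mex{0,0,0,0} = 1
G(12) = mex{1,1,1,1} = 0
G(13) = mex{0,0,0,0} = 1
G(14) = mex{1,1,1,1} = 0
G(15) = mex{0,0,0,0} = 1
G(16) = mex{1,1,1,1} = 0
G(17) = mex{0,0,0,0} = 1
G(18) = mex{1,1,1,1} = 0
G(19) = mex{0,0,0,0} = 1
G(20) = mex{1,1,1,1} = 0
G(21) = mex{0,0,0,0} = 1
G(22) = mex{1,1,1,1} = 0
G(23) = mex{0,0,0,0} = 1
G(24) = mex{1,1,1,1} = 0
G(25) = mex{0,0,0,0} = 1
G(26) = mex{1,1,1,1} = 0
G(27) = mex{0,0,0,0} = 1
G(28) = mex{1,1,1,1} = 0
G(29) = mex{0,0,0,0} = 1

1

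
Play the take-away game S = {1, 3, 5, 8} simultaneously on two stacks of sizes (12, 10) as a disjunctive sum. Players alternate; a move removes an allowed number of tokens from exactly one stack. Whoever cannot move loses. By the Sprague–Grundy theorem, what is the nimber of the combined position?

All stacks use S = {1, 3, 5, 8}:
G(0) = 0
G(1) = mex{0} = 1
G(2) = mex{1} = 0
G(3) = mex{0,0} = 1
G(4) = mex{1,1} = 0
G(5) = mex{0,0,0} = 1
G(6) = mex{1,1,1} = 0
G(7) = mex{0,0,0} = 1
G(8) = mex{1,1,1,0} = 2
G(9) = mex{2,0,0,1} = 3
G(10) = mex{3,1,1,0} = 2
G(11) = mex{2,2,0,1} = 3
G(12) = mex{3,3,1,0} = 2
Stack A: G(12) = 2.
Stack B: G(10) = 2.
Combined Grundy value = 2 ⊕ 2 = 0.

0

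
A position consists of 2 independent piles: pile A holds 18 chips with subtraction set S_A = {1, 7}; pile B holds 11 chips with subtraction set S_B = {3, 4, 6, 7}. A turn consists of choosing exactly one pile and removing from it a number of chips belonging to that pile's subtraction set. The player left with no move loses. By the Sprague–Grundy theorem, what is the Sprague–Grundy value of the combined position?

Pile A, S = {1, 7}:
n :  0  1  2  3  4  5  6  7  8  9 10 11 12 13 14 15 16 17 18
G :  0  1  0  1  0  1  0  1  0  1  0  1  0  1  0  1  0  1  0
G_A(18) = 0.
Pile B, S = {3, 4, 6, 7}:
n :  0  1  2  3  4  5  6  7  8  9 10 11
G :  0  0  0  1  1  1  2  2  2  3  0  0
G_B(11) = 0.
Combined Grundy value = 0 ⊕ 0 = 0.

0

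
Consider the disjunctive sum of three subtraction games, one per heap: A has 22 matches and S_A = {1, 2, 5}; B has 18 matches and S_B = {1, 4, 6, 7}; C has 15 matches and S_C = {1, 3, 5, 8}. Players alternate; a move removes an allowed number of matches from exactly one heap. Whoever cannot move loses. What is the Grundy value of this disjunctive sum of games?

Heap A, S = {1, 2, 5}:
G(0) = 0
G(1) = mex{0} = 1
G(2) = mex{1,0} = 2
G(3) = mex{2,1} = 0
G(4) = mex{0,2} = 1
G(5) = mex{1,0,0} = 2
G(6) = mex{2,1,1} = 0
G(7) = mex{0,2,2} = 1
G(8) = mex{1,0,0} = 2
G(9) = mex{2,1,1} = 0
G(10) = mex{0,2,2} = 1
G(11) = mex{1,0,0} = 2
G(12) = mex{2,1,1} = 0
G(13) = mex{0,2,2} = 1
G(14) = mex{1,0,0} = 2
G(15) = mex{2,1,1} = 0
G(16) = mex{0,2,2} = 1
G(17) = mex{1,0,0} = 2
G(18) = mex{2,1,1} = 0
G(19) = mex{0,2,2} = 1
G(20) = mex{1,0,0} = 2
G(21) = mex{2,1,1} = 0
G(22) = mex{0,2,2} = 1
G_A(22) = 1.
Heap B, S = {1, 4, 6, 7}:
n :  0  1  2  3  4  5  6  7  8  9 10 11 12 13 14 15 16 17 18
G :  0  1  0  1  2  0  1  2  3  2  0  1  2  0  1  0  1  2  0
G_B(18) = 0.
Heap C, S = {1, 3, 5, 8}:
G(0) = 0
G(1) = mex{0} = 1
G(2) = mex{1} = 0
G(3) = mex{0,0} = 1
G(4) = mex{1,1} = 0
G(5) = mex{0,0,0} = 1
G(6) = mex{1,1,1} = 0
G(7) = mex{0,0,0} = 1
G(8) = mex{1,1,1,0} = 2
G(9) = mex{2,0,0,1} = 3
G(10) = mex{3,1,1,0} = 2
G(11) = mex{2,2,0,1} = 3
G(12) = mex{3,3,1,0} = 2
G(13) = mex{2,2,2,1} = 0
G(14) = mex{0,3,3,0} = 1
G(15) = mex{1,2,2,1} = 0
G_C(15) = 0.
Combined Grundy value = 1 ⊕ 0 ⊕ 0 = 1.

1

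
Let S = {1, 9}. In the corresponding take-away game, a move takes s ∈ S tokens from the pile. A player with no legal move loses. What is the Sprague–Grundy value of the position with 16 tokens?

0

n :  0  1  2  3  4  5  6  7  8  9 10 11 12 13 14 15 16
G :  0  1  0  1  0  1  0  1  0  1  0  1  0  1  0  1  0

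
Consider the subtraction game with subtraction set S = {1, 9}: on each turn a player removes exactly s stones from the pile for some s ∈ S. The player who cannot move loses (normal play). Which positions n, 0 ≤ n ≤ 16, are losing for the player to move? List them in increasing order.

0, 2, 4, 6, 8, 10, 12, 14, 16

G(0) = 0
G(1) = mex{0} = 1
G(2) = mex{1} = 0
G(3) = mex{0} = 1
G(4) = mex{1} = 0
G(5) = mex{0} = 1
G(6) = mex{1} = 0
G(7) = mex{0} = 1
G(8) = mex{1} = 0
G(9) = mex{0,0} = 1
G(10) = mex{1,1} = 0
G(11) = mex{0,0} = 1
G(12) = mex{1,1} = 0
G(13) = mex{0,0} = 1
G(14) = mex{1,1} = 0
G(15) = mex{0,0} = 1
G(16) = mex{1,1} = 0
P-positions are exactly the n with G(n) = 0.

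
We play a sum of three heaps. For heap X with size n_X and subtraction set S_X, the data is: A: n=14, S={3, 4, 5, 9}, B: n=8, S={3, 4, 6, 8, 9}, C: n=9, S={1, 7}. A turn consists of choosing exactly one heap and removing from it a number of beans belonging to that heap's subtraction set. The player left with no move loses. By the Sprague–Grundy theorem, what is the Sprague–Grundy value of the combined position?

3

Heap A, S = {3, 4, 5, 9}:
G(0) = 0
G(1) = mex{} = 0
G(2) = mex{} = 0
G(3) = mex{0} = 1
G(4) = mex{0,0} = 1
G(5) = mex{0,0,0} = 1
G(6) = mex{1,0,0} = 2
G(7) = mex{1,1,0} = 2
G(8) = mex{1,1,1} = 0
G(9) = mex{2,1,1,0} = 3
G(10) = mex{2,2,1,0} = 3
G(11) = mex{0,2,2,0} = 1
G(12) = mex{3,0,2,1} = 4
G(13) = mex{3,3,0,1} = 2
G(14) = mex{1,3,3,1} = 0
G_A(14) = 0.
Heap B, S = {3, 4, 6, 8, 9}:
G(0) = 0
G(1) = mex{} = 0
G(2) = mex{} = 0
G(3) = mex{0} = 1
G(4) = mex{0,0} = 1
G(5) = mex{0,0} = 1
G(6) = mex{1,0,0} = 2
G(7) = mex{1,1,0} = 2
G(8) = mex{1,1,0,0} = 2
G_B(8) = 2.
Heap C, S = {1, 7}:
G(0) = 0
G(1) = mex{0} = 1
G(2) = mex{1} = 0
G(3) = mex{0} = 1
G(4) = mex{1} = 0
G(5) = mex{0} = 1
G(6) = mex{1} = 0
G(7) = mex{0,0} = 1
G(8) = mex{1,1} = 0
G(9) = mex{0,0} = 1
G_C(9) = 1.
Combined Grundy value = 0 ⊕ 2 ⊕ 1 = 3.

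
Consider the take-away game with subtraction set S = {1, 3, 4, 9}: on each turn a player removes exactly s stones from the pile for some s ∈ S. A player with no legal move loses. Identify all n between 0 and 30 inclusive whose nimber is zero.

0, 2, 7, 12, 14, 19, 24, 26

G(0) = 0
G(1) = mex{0} = 1
G(2) = mex{1} = 0
G(3) = mex{0,0} = 1
G(4) = mex{1,1,0} = 2
G(5) = mex{2,0,1} = 3
G(6) = mex{3,1,0} = 2
G(7) = mex{2,2,1} = 0
G(8) = mex{0,3,2} = 1
G(9) = mex{1,2,3,0} = 4
G(10) = mex{4,0,2,1} = 3
G(11) = mex{3,1,0,0} = 2
G(12) = mex{2,4,1,1} = 0
G(13) = mex{0,3,4,2} = 1
G(14) = mex{1,2,3,3} = 0
G(15) = mex{0,0,2,2} = 1
G(16) = mex{1,1,0,0} = 2
G(17) = mex{2,0,1,1} = 3
G(18) = mex{3,1,0,4} = 2
G(19) = mex{2,2,1,3} = 0
G(20) = mex{0,3,2,2} = 1
G(21) = mex{1,2,3,0} = 4
G(22) = mex{4,0,2,1} = 3
G(23) = mex{3,1,0,0} = 2
G(24) = mex{2,4,1,1} = 0
G(25) = mex{0,3,4,2} = 1
G(26) = mex{1,2,3,3} = 0
G(27) = mex{0,0,2,2} = 1
G(28) = mex{1,1,0,0} = 2
G(29) = mex{2,0,1,1} = 3
G(30) = mex{3,1,0,4} = 2
P-positions are exactly the n with G(n) = 0.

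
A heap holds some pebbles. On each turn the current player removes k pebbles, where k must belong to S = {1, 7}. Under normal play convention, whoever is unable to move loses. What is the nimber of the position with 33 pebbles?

n :  0  1  2  3  4  5  6  7  8  9 10 11 12 13 14 15 16 17 18 19 20 21 22 23 24 25 26 27 28 29 30 31 32 33
G :  0  1  0  1  0  1  0  1  0  1  0  1  0  1  0  1  0  1  0  1  0  1  0  1  0  1  0  1  0  1  0  1  0  1

1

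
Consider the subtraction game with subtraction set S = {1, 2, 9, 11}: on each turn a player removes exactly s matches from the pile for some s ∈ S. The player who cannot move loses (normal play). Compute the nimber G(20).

n :  0  1  2  3  4  5  6  7  8  9 10 11 12 13 14 15 16 17 18 19 20
G :  0  1  2  0  1  2  0  1  2  3  0  1  2  0  1  2  0  1  2  3  0

0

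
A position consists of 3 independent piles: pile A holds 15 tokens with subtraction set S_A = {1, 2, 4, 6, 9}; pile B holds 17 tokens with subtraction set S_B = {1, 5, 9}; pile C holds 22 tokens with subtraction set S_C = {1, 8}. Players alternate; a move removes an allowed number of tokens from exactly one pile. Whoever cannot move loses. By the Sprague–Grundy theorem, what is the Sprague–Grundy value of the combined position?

5

Pile A, S = {1, 2, 4, 6, 9}:
n :  0  1  2  3  4  5  6  7  8  9 10 11 12 13 14 15
G :  0  1  2  0  1  2  3  4  0  1  2  0  1  2  3  4
G_A(15) = 4.
Pile B, S = {1, 5, 9}:
G(0) = 0
G(1) = mex{0} = 1
G(2) = mex{1} = 0
G(3) = mex{0} = 1
G(4) = mex{1} = 0
G(5) = mex{0,0} = 1
G(6) = mex{1,1} = 0
G(7) = mex{0,0} = 1
G(8) = mex{1,1} = 0
G(9) = mex{0,0,0} = 1
G(10) = mex{1,1,1} = 0
G(11) = mex{0,0,0} = 1
G(12) = mex{1,1,1} = 0
G(13) = mex{0,0,0} = 1
G(14) = mex{1,1,1} = 0
G(15) = mex{0,0,0} = 1
G(16) = mex{1,1,1} = 0
G(17) = mex{0,0,0} = 1
G_B(17) = 1.
Pile C, S = {1, 8}:
G(0) = 0
G(1) = mex{0} = 1
G(2) = mex{1} = 0
G(3) = mex{0} = 1
G(4) = mex{1} = 0
G(5) = mex{0} = 1
G(6) = mex{1} = 0
G(7) = mex{0} = 1
G(8) = mex{1,0} = 2
G(9) = mex{2,1} = 0
G(10) = mex{0,0} = 1
G(11) = mex{1,1} = 0
G(12) = mex{0,0} = 1
G(13) = mex{1,1} = 0
G(14) = mex{0,0} = 1
G(15) = mex{1,1} = 0
G(16) = mex{0,2} = 1
G(17) = mex{1,0} = 2
G(18) = mex{2,1} = 0
G(19) = mex{0,0} = 1
G(20) = mex{1,1} = 0
G(21) = mex{0,0} = 1
G(22) = mex{1,1} = 0
G_C(22) = 0.
Combined Grundy value = 4 ⊕ 1 ⊕ 0 = 5.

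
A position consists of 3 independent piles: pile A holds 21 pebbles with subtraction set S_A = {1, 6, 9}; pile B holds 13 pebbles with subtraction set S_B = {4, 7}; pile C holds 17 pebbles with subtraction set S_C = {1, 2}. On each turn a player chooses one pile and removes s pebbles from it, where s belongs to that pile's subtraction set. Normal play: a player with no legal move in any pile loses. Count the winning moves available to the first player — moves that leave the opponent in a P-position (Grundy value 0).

Pile A, S = {1, 6, 9}:
G(0) = 0
G(1) = mex{0} = 1
G(2) = mex{1} = 0
G(3) = mex{0} = 1
G(4) = mex{1} = 0
G(5) = mex{0} = 1
G(6) = mex{1,0} = 2
G(7) = mex{2,1} = 0
G(8) = mex{0,0} = 1
G(9) = mex{1,1,0} = 2
G(10) = mex{2,0,1} = 3
G(11) = mex{3,1,0} = 2
G(12) = mex{2,2,1} = 0
G(13) = mex{0,0,0} = 1
G(14) = mex{1,1,1} = 0
G(15) = mex{0,2,2} = 1
G(16) = mex{1,3,0} = 2
G(17) = mex{2,2,1} = 0
G(18) = mex{0,0,2} = 1
G(19) = mex{1,1,3} = 0
G(20) = mex{0,0,2} = 1
G(21) = mex{1,1,0} = 2
G_A(21) = 2.
Pile B, S = {4, 7}:
G(0) = 0
G(1) = mex{} = 0
G(2) = mex{} = 0
G(3) = mex{} = 0
G(4) = mex{0} = 1
G(5) = mex{0} = 1
G(6) = mex{0} = 1
G(7) = mex{0,0} = 1
G(8) = mex{1,0} = 2
G(9) = mex{1,0} = 2
G(10) = mex{1,0} = 2
G(11) = mex{1,1} = 0
G(12) = mex{2,1} = 0
G(13) = mex{2,1} = 0
G_B(13) = 0.
Pile C, S = {1, 2}:
G(0) = 0
G(1) = mex{0} = 1
G(2) = mex{1,0} = 2
G(3) = mex{2,1} = 0
G(4) = mex{0,2} = 1
G(5) = mex{1,0} = 2
G(6) = mex{2,1} = 0
G(7) = mex{0,2} = 1
G(8) = mex{1,0} = 2
G(9) = mex{2,1} = 0
G(10) = mex{0,2} = 1
G(11) = mex{1,0} = 2
G(12) = mex{2,1} = 0
G(13) = mex{0,2} = 1
G(14) = mex{1,0} = 2
G(15) = mex{2,1} = 0
G(16) = mex{0,2} = 1
G(17) = mex{1,0} = 2
G_C(17) = 2.
Combined Grundy value = 2 ⊕ 0 ⊕ 2 = 0.
A winning move leaves total XOR = 0, i.e. changes one component's Grundy value g to g ⊕ X where X is the current total.
Pile A: target g' = 2⊕0 = 2, but every legal move changes the Grundy value (mex property), so 0 moves.
Pile B: target g' = 0⊕0 = 0, but every legal move changes the Grundy value (mex property), so 0 moves.
Pile C: target g' = 2⊕0 = 2, but every legal move changes the Grundy value (mex property), so 0 moves.

0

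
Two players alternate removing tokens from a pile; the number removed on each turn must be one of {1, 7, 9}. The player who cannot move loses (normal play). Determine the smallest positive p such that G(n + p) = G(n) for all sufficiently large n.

n :  0  1  2  3  4  5  6  7  8  9 10 11 12 13 14
G :  0  1  0  1  0  1  0  1  0  1  0  1  0  1  0
G(n+2) = G(n) holds for n = 0,…,8 (a full window of length max(S) = 9), so the sequence is purely periodic with period 2.

2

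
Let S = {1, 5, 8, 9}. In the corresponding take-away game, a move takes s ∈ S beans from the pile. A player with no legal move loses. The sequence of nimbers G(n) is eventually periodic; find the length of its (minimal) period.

G(0) = 0
G(1) = mex{0} = 1
G(2) = mex{1} = 0
G(3) = mex{0} = 1
G(4) = mex{1} = 0
G(5) = mex{0,0} = 1
G(6) = mex{1,1} = 0
G(7) = mex{0,0} = 1
G(8) = mex{1,1,0} = 2
G(9) = mex{2,0,1,0} = 3
G(10) = mex{3,1,0,1} = 2
G(11) = mex{2,0,1,0} = 3
G(12) = mex{3,1,0,1} = 2
G(13) = mex{2,2,1,0} = 3
G(14) = mex{3,3,0,1} = 2
G(15) = mex{2,2,1,0} = 3
G(16) = mex{3,3,2,1} = 0
G(17) = mex{0,2,3,2} = 1
G(18) = mex{1,3,2,3} = 0
G(19) = mex{0,2,3,2} = 1
G(20) = mex{1,3,2,3} = 0
G(21) = mex{0,0,3,2} = 1
G(22) = mex{1,1,2,3} = 0
G(23) = mex{0,0,3,2} = 1
G(24) = mex{1,1,0,3} = 2
G(25) = mex{2,0,1,0} = 3
G(26) = mex{3,1,0,1} = 2
G(27) = mex{2,0,1,0} = 3
G(28) = mex{3,1,0,1} = 2
G(29) = mex{2,2,1,0} = 3
G(30) = mex{3,3,0,1} = 2
G(31) = mex{2,2,1,0} = 3
G(32) = mex{3,3,2,1} = 0
G(33) = mex{0,2,3,2} = 1
G(n+16) = G(n) holds for n = 0,…,8 (a full window of length max(S) = 9), so the sequence is purely periodic with period 16.

16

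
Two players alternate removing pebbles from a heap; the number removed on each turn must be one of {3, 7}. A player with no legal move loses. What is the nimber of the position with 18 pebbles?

n :  0  1  2  3  4  5  6  7  8  9 10 11 12 13 14 15 16 17 18
G :  0  0  0  1  1  1  0  2  2  1  0  0  0  1  1  1  0  2  2

2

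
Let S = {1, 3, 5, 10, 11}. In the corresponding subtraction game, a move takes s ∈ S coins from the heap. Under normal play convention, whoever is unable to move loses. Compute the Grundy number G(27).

G(0) = 0
G(1) = mex{0} = 1
G(2) = mex{1} = 0
G(3) = mex{0,0} = 1
G(4) = mex{1,1} = 0
G(5) = mex{0,0,0} = 1
G(6) = mex{1,1,1} = 0
G(7) = mex{0,0,0} = 1
G(8) = mex{1,1,1} = 0
G(9) = mex{0,0,0} = 1
G(10) = mex{1,1,1,0} = 2
G(11) = mex{2,0,0,1,0} = 3
G(12) = mex{3,1,1,0,1} = 2
G(13) = mex{2,2,0,1,0} = 3
G(14) = mex{3,3,1,0,1} = 2
G(15) = mex{2,2,2,1,0} = 3
G(16) = mex{3,3,3,0,1} = 2
G(17) = mex{2,2,2,1,0} = 3
G(18) = mex{3,3,3,0,1} = 2
G(19) = mex{2,2,2,1,0} = 3
G(20) = mex{3,3,3,2,1} = 0
G(21) = mex{0,2,2,3,2} = 1
G(22) = mex{1,3,3,2,3} = 0
G(23) = mex{0,0,2,3,2} = 1
G(24) = mex{1,1,3,2,3} = 0
G(25) = mex{0,0,0,3,2} = 1
G(26) = mex{1,1,1,2,3} = 0
G(27) = mex{0,0,0,3,2} = 1

1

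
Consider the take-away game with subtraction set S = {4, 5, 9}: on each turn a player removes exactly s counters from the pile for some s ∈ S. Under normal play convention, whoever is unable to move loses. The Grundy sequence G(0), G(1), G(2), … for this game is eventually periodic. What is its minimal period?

13

G(0) = 0
G(1) = mex{} = 0
G(2) = mex{} = 0
G(3) = mex{} = 0
G(4) = mex{0} = 1
G(5) = mex{0,0} = 1
G(6) = mex{0,0} = 1
G(7) = mex{0,0} = 1
G(8) = mex{1,0} = 2
G(9) = mex{1,1,0} = 2
G(10) = mex{1,1,0} = 2
G(11) = mex{1,1,0} = 2
G(12) = mex{2,1,0} = 3
G(13) = mex{2,2,1} = 0
G(14) = mex{2,2,1} = 0
G(15) = mex{2,2,1} = 0
G(16) = mex{3,2,1} = 0
G(17) = mex{0,3,2} = 1
G(18) = mex{0,0,2} = 1
G(19) = mex{0,0,2} = 1
G(20) = mex{0,0,2} = 1
G(21) = mex{1,0,3} = 2
G(22) = mex{1,1,0} = 2
G(23) = mex{1,1,0} = 2
G(24) = mex{1,1,0} = 2
G(25) = mex{2,1,0} = 3
G(26) = mex{2,2,1} = 0
G(27) = mex{2,2,1} = 0
G(n+13) = G(n) holds for n = 0,…,8 (a full window of length max(S) = 9), so the sequence is purely periodic with period 13.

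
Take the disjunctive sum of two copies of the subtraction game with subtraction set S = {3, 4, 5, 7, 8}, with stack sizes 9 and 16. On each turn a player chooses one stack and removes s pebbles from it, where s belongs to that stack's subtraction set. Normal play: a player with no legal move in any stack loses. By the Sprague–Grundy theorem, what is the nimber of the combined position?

All stacks use S = {3, 4, 5, 7, 8}:
n :  0  1  2  3  4  5  6  7  8  9 10 11 12 13 14 15 16
G :  0  0  0  1  1  1  2  2  2  3  3  0  0  0  1  1  1
Stack A: G(9) = 3.
Stack B: G(16) = 1.
Combined Grundy value = 3 ⊕ 1 = 2.

2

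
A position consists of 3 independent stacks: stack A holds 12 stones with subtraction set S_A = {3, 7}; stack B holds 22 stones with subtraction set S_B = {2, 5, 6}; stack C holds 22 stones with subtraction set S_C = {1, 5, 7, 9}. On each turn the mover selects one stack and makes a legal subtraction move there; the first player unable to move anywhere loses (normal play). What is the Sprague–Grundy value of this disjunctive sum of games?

Stack A, S = {3, 7}:
n :  0  1  2  3  4  5  6  7  8  9 10 11 12
G :  0  0  0  1  1  1  0  2  2  1  0  0  0
G_A(12) = 0.
Stack B, S = {2, 5, 6}:
n :  0  1  2  3  4  5  6  7  8  9 10 11 12 13 14 15 16 17 18 19 20 21 22
G :  0  0  1  1  0  2  1  3  0  2  1  0  0  1  1  0  2  1  3  0  2  1  0
G_B(22) = 0.
Stack C, S = {1, 5, 7, 9}:
n :  0  1  2  3  4  5  6  7  8  9 10 11 12 13 14 15 16 17 18 19 20 21 22
G :  0  1  0  1  0  1  0  1  0  1  0  1  0  1  0  1  0  1  0  1  0  1  0
G_C(22) = 0.
Combined Grundy value = 0 ⊕ 0 ⊕ 0 = 0.

0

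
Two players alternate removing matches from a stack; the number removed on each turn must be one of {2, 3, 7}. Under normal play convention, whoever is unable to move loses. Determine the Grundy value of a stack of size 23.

1

G(0) = 0
G(1) = mex{} = 0
G(2) = mex{0} = 1
G(3) = mex{0,0} = 1
G(4) = mex{1,0} = 2
G(5) = mex{1,1} = 0
G(6) = mex{2,1} = 0
G(7) = mex{0,2,0} = 1
G(8) = mex{0,0,0} = 1
G(9) = mex{1,0,1} = 2
G(10) = mex{1,1,1} = 0
G(11) = mex{2,1,2} = 0
G(12) = mex{0,2,0} = 1
G(13) = mex{0,0,0} = 1
G(14) = mex{1,0,1} = 2
G(15) = mex{1,1,1} = 0
G(16) = mex{2,1,2} = 0
G(17) = mex{0,2,0} = 1
G(18) = mex{0,0,0} = 1
G(19) = mex{1,0,1} = 2
G(20) = mex{1,1,1} = 0
G(21) = mex{2,1,2} = 0
G(22) = mex{0,2,0} = 1
G(23) = mex{0,0,0} = 1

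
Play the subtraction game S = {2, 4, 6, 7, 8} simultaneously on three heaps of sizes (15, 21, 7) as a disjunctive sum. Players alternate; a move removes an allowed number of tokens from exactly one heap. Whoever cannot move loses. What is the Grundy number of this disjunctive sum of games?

All heaps use S = {2, 4, 6, 7, 8}:
G(0) = 0
G(1) = mex{} = 0
G(2) = mex{0} = 1
G(3) = mex{0} = 1
G(4) = mex{1,0} = 2
G(5) = mex{1,0} = 2
G(6) = mex{2,1,0} = 3
G(7) = mex{2,1,0,0} = 3
G(8) = mex{3,2,1,0,0} = 4
G(9) = mex{3,2,1,1,0} = 4
G(10) = mex{4,3,2,1,1} = 0
G(11) = mex{4,3,2,2,1} = 0
G(12) = mex{0,4,3,2,2} = 1
G(13) = mex{0,4,3,3,2} = 1
G(14) = mex{1,0,4,3,3} = 2
G(15) = mex{1,0,4,4,3} = 2
G(16) = mex{2,1,0,4,4} = 3
G(17) = mex{2,1,0,0,4} = 3
G(18) = mex{3,2,1,0,0} = 4
G(19) = mex{3,2,1,1,0} = 4
G(20) = mex{4,3,2,1,1} = 0
G(21) = mex{4,3,2,2,1} = 0
Heap A: G(15) = 2.
Heap B: G(21) = 0.
Heap C: G(7) = 3.
Combined Grundy value = 2 ⊕ 0 ⊕ 3 = 1.

1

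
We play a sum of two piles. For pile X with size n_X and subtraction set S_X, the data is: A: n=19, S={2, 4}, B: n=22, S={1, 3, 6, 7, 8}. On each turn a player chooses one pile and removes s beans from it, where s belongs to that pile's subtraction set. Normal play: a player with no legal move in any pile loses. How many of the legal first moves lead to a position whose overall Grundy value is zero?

Pile A, S = {2, 4}:
G(0) = 0
G(1) = mex{} = 0
G(2) = mex{0} = 1
G(3) = mex{0} = 1
G(4) = mex{1,0} = 2
G(5) = mex{1,0} = 2
G(6) = mex{2,1} = 0
G(7) = mex{2,1} = 0
G(8) = mex{0,2} = 1
G(9) = mex{0,2} = 1
G(10) = mex{1,0} = 2
G(11) = mex{1,0} = 2
G(12) = mex{2,1} = 0
G(13) = mex{2,1} = 0
G(14) = mex{0,2} = 1
G(15) = mex{0,2} = 1
G(16) = mex{1,0} = 2
G(17) = mex{1,0} = 2
G(18) = mex{2,1} = 0
G(19) = mex{2,1} = 0
G_A(19) = 0.
Pile B, S = {1, 3, 6, 7, 8}:
G(0) = 0
G(1) = mex{0} = 1
G(2) = mex{1} = 0
G(3) = mex{0,0} = 1
G(4) = mex{1,1} = 0
G(5) = mex{0,0} = 1
G(6) = mex{1,1,0} = 2
G(7) = mex{2,0,1,0} = 3
G(8) = mex{3,1,0,1,0} = 2
G(9) = mex{2,2,1,0,1} = 3
G(10) = mex{3,3,0,1,0} = 2
G(11) = mex{2,2,1,0,1} = 3
G(12) = mex{3,3,2,1,0} = 4
G(13) = mex{4,2,3,2,1} = 0
G(14) = mex{0,3,2,3,2} = 1
G(15) = mex{1,4,3,2,3} = 0
G(16) = mex{0,0,2,3,2} = 1
G(17) = mex{1,1,3,2,3} = 0
G(18) = mex{0,0,4,3,2} = 1
G(19) = mex{1,1,0,4,3} = 2
G(20) = mex{2,0,1,0,4} = 3
G(21) = mex{3,1,0,1,0} = 2
G(22) = mex{2,2,1,0,1} = 3
G_B(22) = 3.
Combined Grundy value = 0 ⊕ 3 = 3.
A winning move leaves total XOR = 0, i.e. changes one component's Grundy value g to g ⊕ X where X is the current total.
Pile A: need g' = 0⊕3 = 3. Options: 19−2→G=2, 19−4→G=1. Hits: 0.
Pile B: need g' = 3⊕3 = 0. Options: 22−1→G=2, 22−3→G=2, 22−6→G=1, 22−7→G=0, 22−8→G=1. Hits: 1.

1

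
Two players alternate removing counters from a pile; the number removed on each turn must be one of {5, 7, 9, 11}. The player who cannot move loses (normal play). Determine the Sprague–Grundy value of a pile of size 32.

G(0) = 0
G(1) = mex{} = 0
G(2) = mex{} = 0
G(3) = mex{} = 0
G(4) = mex{} = 0
G(5) = mex{0} = 1
G(6) = mex{0} = 1
G(7) = mex{0,0} = 1
G(8) = mex{0,0} = 1
G(9) = mex{0,0,0} = 1
G(10) = mex{1,0,0} = 2
G(11) = mex{1,0,0,0} = 2
G(12) = mex{1,1,0,0} = 2
G(13) = mex{1,1,0,0} = 2
G(14) = mex{1,1,1,0} = 2
G(15) = mex{2,1,1,0} = 3
G(16) = mex{2,1,1,1} = 0
G(17) = mex{2,2,1,1} = 0
G(18) = mex{2,2,1,1} = 0
G(19) = mex{2,2,2,1} = 0
G(20) = mex{3,2,2,1} = 0
G(21) = mex{0,2,2,2} = 1
G(22) = mex{0,3,2,2} = 1
G(23) = mex{0,0,2,2} = 1
G(24) = mex{0,0,3,2} = 1
G(25) = mex{0,0,0,2} = 1
G(26) = mex{1,0,0,3} = 2
G(27) = mex{1,0,0,0} = 2
G(28) = mex{1,1,0,0} = 2
G(29) = mex{1,1,0,0} = 2
G(30) = mex{1,1,1,0} = 2
G(31) = mex{2,1,1,0} = 3
G(32) = mex{2,1,1,1} = 0

0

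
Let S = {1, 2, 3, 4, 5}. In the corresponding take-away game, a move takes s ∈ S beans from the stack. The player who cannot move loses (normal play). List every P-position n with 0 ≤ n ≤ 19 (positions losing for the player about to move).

G(0) = 0
G(1) = mex{0} = 1
G(2) = mex{1,0} = 2
G(3) = mex{2,1,0} = 3
G(4) = mex{3,2,1,0} = 4
G(5) = mex{4,3,2,1,0} = 5
G(6) = mex{5,4,3,2,1} = 0
G(7) = mex{0,5,4,3,2} = 1
G(8) = mex{1,0,5,4,3} = 2
G(9) = mex{2,1,0,5,4} = 3
G(10) = mex{3,2,1,0,5} = 4
G(11) = mex{4,3,2,1,0} = 5
G(12) = mex{5,4,3,2,1} = 0
G(13) = mex{0,5,4,3,2} = 1
G(14) = mex{1,0,5,4,3} = 2
G(15) = mex{2,1,0,5,4} = 3
G(16) = mex{3,2,1,0,5} = 4
G(17) = mex{4,3,2,1,0} = 5
G(18) = mex{5,4,3,2,1} = 0
G(19) = mex{0,5,4,3,2} = 1
P-positions are exactly the n with G(n) = 0.

0, 6, 12, 18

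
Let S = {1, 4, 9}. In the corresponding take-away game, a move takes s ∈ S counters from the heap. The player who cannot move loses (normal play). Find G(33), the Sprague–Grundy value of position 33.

1

G(0) = 0
G(1) = mex{0} = 1
G(2) = mex{1} = 0
G(3) = mex{0} = 1
G(4) = mex{1,0} = 2
G(5) = mex{2,1} = 0
G(6) = mex{0,0} = 1
G(7) = mex{1,1} = 0
G(8) = mex{0,2} = 1
G(9) = mex{1,0,0} = 2
G(10) = mex{2,1,1} = 0
G(11) = mex{0,0,0} = 1
G(12) = mex{1,1,1} = 0
G(13) = mex{0,2,2} = 1
G(14) = mex{1,0,0} = 2
G(15) = mex{2,1,1} = 0
G(16) = mex{0,0,0} = 1
G(17) = mex{1,1,1} = 0
G(18) = mex{0,2,2} = 1
G(19) = mex{1,0,0} = 2
G(20) = mex{2,1,1} = 0
G(21) = mex{0,0,0} = 1
G(22) = mex{1,1,1} = 0
G(23) = mex{0,2,2} = 1
G(24) = mex{1,0,0} = 2
G(25) = mex{2,1,1} = 0
G(26) = mex{0,0,0} = 1
G(27) = mex{1,1,1} = 0
G(28) = mex{0,2,2} = 1
G(29) = mex{1,0,0} = 2
G(30) = mex{2,1,1} = 0
G(31) = mex{0,0,0} = 1
G(32) = mex{1,1,1} = 0
G(33) = mex{0,2,2} = 1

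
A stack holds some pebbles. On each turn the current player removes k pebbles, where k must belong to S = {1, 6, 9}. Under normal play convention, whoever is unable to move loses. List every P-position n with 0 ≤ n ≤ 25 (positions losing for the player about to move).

0, 2, 4, 7, 12, 14, 17, 19, 22, 24

n :  0  1  2  3  4  5  6  7  8  9 10 11 12 13 14 15 16 17 18 19 20 21 22 23 24 25
G :  0  1  0  1  0  1  2  0  1  2  3  2  0  1  0  1  2  0  1  0  1  2  0  1  0  1
P-positions are exactly the n with G(n) = 0.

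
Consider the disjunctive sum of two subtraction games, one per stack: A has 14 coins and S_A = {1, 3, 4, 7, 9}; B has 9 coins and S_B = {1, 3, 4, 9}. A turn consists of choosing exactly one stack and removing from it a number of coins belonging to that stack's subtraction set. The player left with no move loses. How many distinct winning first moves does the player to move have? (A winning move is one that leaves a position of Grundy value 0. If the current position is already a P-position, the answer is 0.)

Stack A, S = {1, 3, 4, 7, 9}:
n :  0  1  2  3  4  5  6  7  8  9 10 11 12 13 14
G :  0  1  0  1  2  3  2  3  0  1  0  1  2  3  2
G_A(14) = 2.
Stack B, S = {1, 3, 4, 9}:
n : 0 1 2 3 4 5 6 7 8 9
G : 0 1 0 1 2 3 2 0 1 4
G_B(9) = 4.
Combined Grundy value = 2 ⊕ 4 = 6.
A winning move leaves total XOR = 0, i.e. changes one component's Grundy value g to g ⊕ X where X is the current total.
Stack A: need g' = 2⊕6 = 4. Options: 14−1→G=3, 14−3→G=1, 14−4→G=0, 14−7→G=3, 14−9→G=3. Hits: 0.
Stack B: need g' = 4⊕6 = 2. Options: 9−1→G=1, 9−3→G=2, 9−4→G=3, 9−9→G=0. Hits: 1.

1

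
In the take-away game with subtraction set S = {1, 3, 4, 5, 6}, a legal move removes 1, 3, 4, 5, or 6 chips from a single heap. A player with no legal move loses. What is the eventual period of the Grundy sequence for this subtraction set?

9

n :  0  1  2  3  4  5  6  7  8  9 10 11 12 13 14 15 16 17 18 19
G :  0  1  0  1  2  3  2  3  4  0  1  0  1  2  3  2  3  4  0  1
G(n+9) = G(n) holds for n = 0,…,5 (a full window of length max(S) = 6), so the sequence is purely periodic with period 9.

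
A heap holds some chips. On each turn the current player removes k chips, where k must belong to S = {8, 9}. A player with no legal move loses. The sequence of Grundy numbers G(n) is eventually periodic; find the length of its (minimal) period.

G(0) = 0
G(1) = mex{} = 0
G(2) = mex{} = 0
G(3) = mex{} = 0
G(4) = mex{} = 0
G(5) = mex{} = 0
G(6) = mex{} = 0
G(7) = mex{} = 0
G(8) = mex{0} = 1
G(9) = mex{0,0} = 1
G(10) = mex{0,0} = 1
G(11) = mex{0,0} = 1
G(12) = mex{0,0} = 1
G(13) = mex{0,0} = 1
G(14) = mex{0,0} = 1
G(15) = mex{0,0} = 1
G(16) = mex{1,0} = 2
G(17) = mex{1,1} = 0
G(18) = mex{1,1} = 0
G(19) = mex{1,1} = 0
G(20) = mex{1,1} = 0
G(21) = mex{1,1} = 0
G(22) = mex{1,1} = 0
G(23) = mex{1,1} = 0
G(24) = mex{2,1} = 0
G(25) = mex{0,2} = 1
G(26) = mex{0,0} = 1
G(27) = mex{0,0} = 1
G(28) = mex{0,0} = 1
G(29) = mex{0,0} = 1
G(30) = mex{0,0} = 1
G(31) = mex{0,0} = 1
G(32) = mex{0,0} = 1
G(33) = mex{1,0} = 2
G(34) = mex{1,1} = 0
G(35) = mex{1,1} = 0
G(n+17) = G(n) holds for n = 0,…,8 (a full window of length max(S) = 9), so the sequence is purely periodic with period 17.

17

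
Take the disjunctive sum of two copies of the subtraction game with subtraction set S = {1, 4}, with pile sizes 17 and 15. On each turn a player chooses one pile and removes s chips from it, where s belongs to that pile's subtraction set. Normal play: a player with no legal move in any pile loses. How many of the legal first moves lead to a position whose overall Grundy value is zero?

All piles use S = {1, 4}:
n :  0  1  2  3  4  5  6  7  8  9 10 11 12 13 14 15 16 17
G :  0  1  0  1  2  0  1  0  1  2  0  1  0  1  2  0  1  0
Pile A: G(17) = 0.
Pile B: G(15) = 0.
Combined Grundy value = 0 ⊕ 0 = 0.
A winning move leaves total XOR = 0, i.e. changes one component's Grundy value g to g ⊕ X where X is the current total.
Pile A: target g' = 0⊕0 = 0, but every legal move changes the Grundy value (mex property), so 0 moves.
Pile B: target g' = 0⊕0 = 0, but every legal move changes the Grundy value (mex property), so 0 moves.

0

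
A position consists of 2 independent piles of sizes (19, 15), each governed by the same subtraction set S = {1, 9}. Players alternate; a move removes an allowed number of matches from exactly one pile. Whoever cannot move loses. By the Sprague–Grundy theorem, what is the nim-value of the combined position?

0

All piles use S = {1, 9}:
n :  0  1  2  3  4  5  6  7  8  9 10 11 12 13 14 15 16 17 18 19
G :  0  1  0  1  0  1  0  1  0  1  0  1  0  1  0  1  0  1  0  1
Pile A: G(19) = 1.
Pile B: G(15) = 1.
Combined Grundy value = 1 ⊕ 1 = 0.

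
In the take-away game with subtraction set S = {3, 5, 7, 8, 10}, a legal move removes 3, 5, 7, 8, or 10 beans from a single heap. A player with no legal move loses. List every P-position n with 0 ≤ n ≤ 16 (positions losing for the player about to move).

n :  0  1  2  3  4  5  6  7  8  9 10 11 12 13 14 15 16
G :  0  0  0  1  1  1  2  2  2  3  3  3  4  0  0  0  1
P-positions are exactly the n with G(n) = 0.

0, 1, 2, 13, 14, 15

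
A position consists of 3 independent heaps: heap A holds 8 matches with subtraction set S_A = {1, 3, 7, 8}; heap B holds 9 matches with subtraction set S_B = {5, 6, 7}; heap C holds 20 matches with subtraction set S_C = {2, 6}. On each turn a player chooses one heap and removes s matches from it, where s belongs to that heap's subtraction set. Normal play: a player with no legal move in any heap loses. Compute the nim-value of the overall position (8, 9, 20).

3

Heap A, S = {1, 3, 7, 8}:
n : 0 1 2 3 4 5 6 7 8
G : 0 1 0 1 0 1 0 1 2
G_A(8) = 2.
Heap B, S = {5, 6, 7}:
n : 0 1 2 3 4 5 6 7 8 9
G : 0 0 0 0 0 1 1 1 1 1
G_B(9) = 1.
Heap C, S = {2, 6}:
G(0) = 0
G(1) = mex{} = 0
G(2) = mex{0} = 1
G(3) = mex{0} = 1
G(4) = mex{1} = 0
G(5) = mex{1} = 0
G(6) = mex{0,0} = 1
G(7) = mex{0,0} = 1
G(8) = mex{1,1} = 0
G(9) = mex{1,1} = 0
G(10) = mex{0,0} = 1
G(11) = mex{0,0} = 1
G(12) = mex{1,1} = 0
G(13) = mex{1,1} = 0
G(14) = mex{0,0} = 1
G(15) = mex{0,0} = 1
G(16) = mex{1,1} = 0
G(17) = mex{1,1} = 0
G(18) = mex{0,0} = 1
G(19) = mex{0,0} = 1
G(20) = mex{1,1} = 0
G_C(20) = 0.
Combined Grundy value = 2 ⊕ 1 ⊕ 0 = 3.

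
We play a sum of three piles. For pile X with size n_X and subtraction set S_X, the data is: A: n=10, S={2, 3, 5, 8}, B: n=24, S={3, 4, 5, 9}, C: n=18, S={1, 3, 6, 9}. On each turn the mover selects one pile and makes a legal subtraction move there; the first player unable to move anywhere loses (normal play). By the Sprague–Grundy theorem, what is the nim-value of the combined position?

Pile A, S = {2, 3, 5, 8}:
n :  0  1  2  3  4  5  6  7  8  9 10
G :  0  0  1  1  2  2  3  0  4  1  3
G_A(10) = 3.
Pile B, S = {3, 4, 5, 9}:
n :  0  1  2  3  4  5  6  7  8  9 10 11 12 13 14 15 16 17 18 19 20 21 22 23 24
G :  0  0  0  1  1  1  2  2  0  3  3  1  4  2  0  0  0  1  1  1  2  2  0  3  3
G_B(24) = 3.
Pile C, S = {1, 3, 6, 9}:
G(0) = 0
G(1) = mex{0} = 1
G(2) = mex{1} = 0
G(3) = mex{0,0} = 1
G(4) = mex{1,1} = 0
G(5) = mex{0,0} = 1
G(6) = mex{1,1,0} = 2
G(7) = mex{2,0,1} = 3
G(8) = mex{3,1,0} = 2
G(9) = mex{2,2,1,0} = 3
G(10) = mex{3,3,0,1} = 2
G(11) = mex{2,2,1,0} = 3
G(12) = mex{3,3,2,1} = 0
G(13) = mex{0,2,3,0} = 1
G(14) = mex{1,3,2,1} = 0
G(15) = mex{0,0,3,2} = 1
G(16) = mex{1,1,2,3} = 0
G(17) = mex{0,0,3,2} = 1
G(18) = mex{1,1,0,3} = 2
G_C(18) = 2.
Combined Grundy value = 3 ⊕ 3 ⊕ 2 = 2.

2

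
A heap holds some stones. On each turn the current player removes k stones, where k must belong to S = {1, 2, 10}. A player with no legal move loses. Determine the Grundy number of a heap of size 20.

2

G(0) = 0
G(1) = mex{0} = 1
G(2) = mex{1,0} = 2
G(3) = mex{2,1} = 0
G(4) = mex{0,2} = 1
G(5) = mex{1,0} = 2
G(6) = mex{2,1} = 0
G(7) = mex{0,2} = 1
G(8) = mex{1,0} = 2
G(9) = mex{2,1} = 0
G(10) = mex{0,2,0} = 1
G(11) = mex{1,0,1} = 2
G(12) = mex{2,1,2} = 0
G(13) = mex{0,2,0} = 1
G(14) = mex{1,0,1} = 2
G(15) = mex{2,1,2} = 0
G(16) = mex{0,2,0} = 1
G(17) = mex{1,0,1} = 2
G(18) = mex{2,1,2} = 0
G(19) = mex{0,2,0} = 1
G(20) = mex{1,0,1} = 2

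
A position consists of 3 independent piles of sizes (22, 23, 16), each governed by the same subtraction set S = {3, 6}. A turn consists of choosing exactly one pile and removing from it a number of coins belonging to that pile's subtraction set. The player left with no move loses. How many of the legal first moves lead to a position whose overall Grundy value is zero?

1

All piles use S = {3, 6}:
n :  0  1  2  3  4  5  6  7  8  9 10 11 12 13 14 15 16 17 18 19 20 21 22 23
G :  0  0  0  1  1  1  2  2  2  0  0  0  1  1  1  2  2  2  0  0  0  1  1  1
Pile A: G(22) = 1.
Pile B: G(23) = 1.
Pile C: G(16) = 2.
Combined Grundy value = 1 ⊕ 1 ⊕ 2 = 2.
A winning move leaves total XOR = 0, i.e. changes one component's Grundy value g to g ⊕ X where X is the current total.
Pile A: need g' = 1⊕2 = 3. Options: 22−3→G=0, 22−6→G=2. Hits: 0.
Pile B: need g' = 1⊕2 = 3. Options: 23−3→G=0, 23−6→G=2. Hits: 0.
Pile C: need g' = 2⊕2 = 0. Options: 16−3→G=1, 16−6→G=0. Hits: 1.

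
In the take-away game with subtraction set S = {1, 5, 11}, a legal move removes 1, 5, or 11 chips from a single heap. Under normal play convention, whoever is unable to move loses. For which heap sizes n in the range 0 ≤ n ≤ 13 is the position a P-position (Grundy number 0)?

0, 2, 4, 6, 8, 10, 12

n :  0  1  2  3  4  5  6  7  8  9 10 11 12 13
G :  0  1  0  1  0  1  0  1  0  1  0  1  0  1
P-positions are exactly the n with G(n) = 0.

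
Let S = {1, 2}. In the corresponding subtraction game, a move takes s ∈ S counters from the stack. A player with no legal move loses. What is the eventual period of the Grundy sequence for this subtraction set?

3

n :  0  1  2  3  4  5  6  7  8  9 10 11 12 13 14
G :  0  1  2  0  1  2  0  1  2  0  1  2  0  1  2
G(n+3) = G(n) holds for n = 0,…,1 (a full window of length max(S) = 2), so the sequence is purely periodic with period 3.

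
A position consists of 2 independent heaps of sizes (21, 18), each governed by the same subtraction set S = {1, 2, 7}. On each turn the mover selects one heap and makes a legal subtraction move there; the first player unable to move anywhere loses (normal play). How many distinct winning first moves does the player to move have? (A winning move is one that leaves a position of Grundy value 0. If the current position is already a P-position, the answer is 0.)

0

All heaps use S = {1, 2, 7}:
G(0) = 0
G(1) = mex{0} = 1
G(2) = mex{1,0} = 2
G(3) = mex{2,1} = 0
G(4) = mex{0,2} = 1
G(5) = mex{1,0} = 2
G(6) = mex{2,1} = 0
G(7) = mex{0,2,0} = 1
G(8) = mex{1,0,1} = 2
G(9) = mex{2,1,2} = 0
G(10) = mex{0,2,0} = 1
G(11) = mex{1,0,1} = 2
G(12) = mex{2,1,2} = 0
G(13) = mex{0,2,0} = 1
G(14) = mex{1,0,1} = 2
G(15) = mex{2,1,2} = 0
G(16) = mex{0,2,0} = 1
G(17) = mex{1,0,1} = 2
G(18) = mex{2,1,2} = 0
G(19) = mex{0,2,0} = 1
G(20) = mex{1,0,1} = 2
G(21) = mex{2,1,2} = 0
Heap A: G(21) = 0.
Heap B: G(18) = 0.
Combined Grundy value = 0 ⊕ 0 = 0.
A winning move leaves total XOR = 0, i.e. changes one component's Grundy value g to g ⊕ X where X is the current total.
Heap A: target g' = 0⊕0 = 0, but every legal move changes the Grundy value (mex property), so 0 moves.
Heap B: target g' = 0⊕0 = 0, but every legal move changes the Grundy value (mex property), so 0 moves.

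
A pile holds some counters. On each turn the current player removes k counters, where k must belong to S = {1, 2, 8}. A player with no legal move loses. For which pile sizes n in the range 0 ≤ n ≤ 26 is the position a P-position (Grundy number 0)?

0, 3, 6, 9, 12, 15, 18, 21, 24

n :  0  1  2  3  4  5  6  7  8  9 10 11 12 13 14 15 16 17 18 19 20 21 22 23 24 25 26
G :  0  1  2  0  1  2  0  1  2  0  1  2  0  1  2  0  1  2  0  1  2  0  1  2  0  1  2
P-positions are exactly the n with G(n) = 0.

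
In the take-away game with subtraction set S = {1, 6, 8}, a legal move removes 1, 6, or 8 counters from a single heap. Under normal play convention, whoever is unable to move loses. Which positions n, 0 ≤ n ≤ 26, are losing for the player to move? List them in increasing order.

0, 2, 4, 7, 9, 11, 14, 16, 18, 21, 23, 25

n :  0  1  2  3  4  5  6  7  8  9 10 11 12 13 14 15 16 17 18 19 20 21 22 23 24 25 26
G :  0  1  0  1  0  1  2  0  1  0  1  0  1  2  0  1  0  1  0  1  2  0  1  0  1  0  1
P-positions are exactly the n with G(n) = 0.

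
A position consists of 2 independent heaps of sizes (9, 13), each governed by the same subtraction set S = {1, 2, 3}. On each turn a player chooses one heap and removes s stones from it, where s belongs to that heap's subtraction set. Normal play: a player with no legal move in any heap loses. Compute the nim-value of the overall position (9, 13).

All heaps use S = {1, 2, 3}:
n :  0  1  2  3  4  5  6  7  8  9 10 11 12 13
G :  0  1  2  3  0  1  2  3  0  1  2  3  0  1
Heap A: G(9) = 1.
Heap B: G(13) = 1.
Combined Grundy value = 1 ⊕ 1 = 0.

0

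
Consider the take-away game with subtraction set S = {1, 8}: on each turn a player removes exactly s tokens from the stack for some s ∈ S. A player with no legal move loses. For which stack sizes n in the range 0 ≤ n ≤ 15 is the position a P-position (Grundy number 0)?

n :  0  1  2  3  4  5  6  7  8  9 10 11 12 13 14 15
G :  0  1  0  1  0  1  0  1  2  0  1  0  1  0  1  0
P-positions are exactly the n with G(n) = 0.

0, 2, 4, 6, 9, 11, 13, 15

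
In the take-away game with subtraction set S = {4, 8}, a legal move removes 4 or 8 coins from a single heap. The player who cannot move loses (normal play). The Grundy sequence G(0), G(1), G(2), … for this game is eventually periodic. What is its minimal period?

n :  0  1  2  3  4  5  6  7  8  9 10 11 12 13 14 15 16 17 18 19 20 21 22 23 24 25
G :  0  0  0  0  1  1  1  1  2  2  2  2  0  0  0  0  1  1  1  1  2  2  2  2  0  0
G(n+12) = G(n) holds for n = 0,…,7 (a full window of length max(S) = 8), so the sequence is purely periodic with period 12.

12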